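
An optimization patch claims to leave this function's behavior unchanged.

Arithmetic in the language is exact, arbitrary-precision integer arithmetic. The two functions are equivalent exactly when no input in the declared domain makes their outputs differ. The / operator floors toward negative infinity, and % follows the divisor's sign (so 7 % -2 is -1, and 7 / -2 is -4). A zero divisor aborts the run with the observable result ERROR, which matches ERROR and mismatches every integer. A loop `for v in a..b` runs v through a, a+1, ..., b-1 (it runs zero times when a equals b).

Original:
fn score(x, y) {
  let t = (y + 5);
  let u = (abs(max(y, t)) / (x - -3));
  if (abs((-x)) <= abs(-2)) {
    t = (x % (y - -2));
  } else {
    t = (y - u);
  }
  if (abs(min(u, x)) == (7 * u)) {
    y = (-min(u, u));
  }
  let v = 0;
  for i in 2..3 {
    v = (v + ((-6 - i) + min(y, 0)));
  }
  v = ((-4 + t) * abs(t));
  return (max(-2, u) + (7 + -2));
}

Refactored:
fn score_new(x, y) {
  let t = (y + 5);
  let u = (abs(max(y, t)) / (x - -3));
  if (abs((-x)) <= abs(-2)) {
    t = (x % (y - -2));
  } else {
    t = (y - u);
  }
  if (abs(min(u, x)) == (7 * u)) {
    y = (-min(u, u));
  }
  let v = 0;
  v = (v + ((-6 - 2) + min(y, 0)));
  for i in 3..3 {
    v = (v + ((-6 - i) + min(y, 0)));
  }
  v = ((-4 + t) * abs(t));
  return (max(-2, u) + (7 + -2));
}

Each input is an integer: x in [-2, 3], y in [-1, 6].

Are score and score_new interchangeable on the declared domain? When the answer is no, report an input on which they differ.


Equivalent — the differences include arithmetic usage differs, and constant usage differs, and statement counts differ, and loop structure differs, and min/max/abs usage differs, yet no declared input distinguishes the two.
Tracing x=-1, y=-1: score: t := 4 | u := 2 | (abs((-x)) <= abs(-2)): true | t := 0 | (abs(min(u, x)) == (7 * u)): false | v := 0 | iter i=2: | v := -9 | v := 0 | result 7 | score_new: t := 4 | u := 2 | (abs((-x)) <= abs(-2)): true | t := 0 | (abs(min(u, x)) == (7 * u)): false | v := 0 | v := -9 | loop over i: empty range | v := 0 | result 7 — matching result 7.
Checked all 48 inputs in the declared domain: the outputs agree on every one.
verdict: equivalent


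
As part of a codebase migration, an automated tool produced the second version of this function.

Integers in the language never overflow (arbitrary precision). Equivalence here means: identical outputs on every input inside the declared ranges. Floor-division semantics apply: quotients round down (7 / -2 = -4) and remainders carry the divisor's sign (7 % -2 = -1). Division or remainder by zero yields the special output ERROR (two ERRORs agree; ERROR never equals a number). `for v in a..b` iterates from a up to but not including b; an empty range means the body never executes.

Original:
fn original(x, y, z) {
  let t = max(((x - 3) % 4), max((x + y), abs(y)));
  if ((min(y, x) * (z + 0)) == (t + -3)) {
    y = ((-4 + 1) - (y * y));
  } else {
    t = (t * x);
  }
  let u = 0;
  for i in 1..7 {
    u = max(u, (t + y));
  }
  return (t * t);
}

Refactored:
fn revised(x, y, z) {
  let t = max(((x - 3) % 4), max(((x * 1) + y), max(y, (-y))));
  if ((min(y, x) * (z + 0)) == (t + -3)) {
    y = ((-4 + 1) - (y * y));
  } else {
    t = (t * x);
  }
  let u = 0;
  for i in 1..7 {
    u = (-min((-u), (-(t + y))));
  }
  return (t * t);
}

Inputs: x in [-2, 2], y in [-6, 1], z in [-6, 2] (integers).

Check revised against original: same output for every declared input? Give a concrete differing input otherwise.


The two are interchangeable: constant usage differs; and min/max/abs usage differs; and arithmetic usage differs, and every declared input agrees.
One worked example (x=-1, y=0, z=0) — original: t = 0; ((min(y, x) * (z + 0)) == (t + -3)) -> false; t = 0; u = 0; [i=1]; u = 0; [i=2]; u = 0; [i=3]; u = 0; [i=4]; u = 0; [i=5]; u = 0; [i=6]; u = 0; return 0; revised: t = 0; ((min(y, x) * (z + 0)) == (t + -3)) -> false; t = 0; u = 0; [i=1]; u = 0; [i=2]; u = 0; [i=3]; u = 0; [i=4]; u = 0; [i=5]; u = 0; [i=6]; u = 0; return 0; agreement on 0.
Checked all 360 inputs in the declared domain: the outputs agree on every one.
verdict: equivalent


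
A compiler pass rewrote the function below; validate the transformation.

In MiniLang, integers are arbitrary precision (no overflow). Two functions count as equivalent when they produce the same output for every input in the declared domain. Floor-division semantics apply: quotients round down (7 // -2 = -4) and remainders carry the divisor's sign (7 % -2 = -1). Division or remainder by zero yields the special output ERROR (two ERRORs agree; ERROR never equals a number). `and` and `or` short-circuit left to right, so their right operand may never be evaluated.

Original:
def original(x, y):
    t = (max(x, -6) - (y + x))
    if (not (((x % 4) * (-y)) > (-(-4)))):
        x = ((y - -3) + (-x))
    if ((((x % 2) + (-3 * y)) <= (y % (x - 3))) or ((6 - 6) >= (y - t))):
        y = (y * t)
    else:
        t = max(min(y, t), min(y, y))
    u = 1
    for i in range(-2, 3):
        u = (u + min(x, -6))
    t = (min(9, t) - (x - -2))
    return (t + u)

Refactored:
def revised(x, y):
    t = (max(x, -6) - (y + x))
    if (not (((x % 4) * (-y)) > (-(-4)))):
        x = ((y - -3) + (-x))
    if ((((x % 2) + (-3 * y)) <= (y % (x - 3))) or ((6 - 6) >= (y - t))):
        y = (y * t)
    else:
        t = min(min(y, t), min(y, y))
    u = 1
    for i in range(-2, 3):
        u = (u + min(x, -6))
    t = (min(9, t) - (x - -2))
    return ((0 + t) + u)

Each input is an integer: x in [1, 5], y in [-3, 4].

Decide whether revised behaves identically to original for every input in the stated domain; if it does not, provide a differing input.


On input x=5, y=1, original returns -29 while revised returns -31.
verdict: not equivalent; witness: x=5, y=1


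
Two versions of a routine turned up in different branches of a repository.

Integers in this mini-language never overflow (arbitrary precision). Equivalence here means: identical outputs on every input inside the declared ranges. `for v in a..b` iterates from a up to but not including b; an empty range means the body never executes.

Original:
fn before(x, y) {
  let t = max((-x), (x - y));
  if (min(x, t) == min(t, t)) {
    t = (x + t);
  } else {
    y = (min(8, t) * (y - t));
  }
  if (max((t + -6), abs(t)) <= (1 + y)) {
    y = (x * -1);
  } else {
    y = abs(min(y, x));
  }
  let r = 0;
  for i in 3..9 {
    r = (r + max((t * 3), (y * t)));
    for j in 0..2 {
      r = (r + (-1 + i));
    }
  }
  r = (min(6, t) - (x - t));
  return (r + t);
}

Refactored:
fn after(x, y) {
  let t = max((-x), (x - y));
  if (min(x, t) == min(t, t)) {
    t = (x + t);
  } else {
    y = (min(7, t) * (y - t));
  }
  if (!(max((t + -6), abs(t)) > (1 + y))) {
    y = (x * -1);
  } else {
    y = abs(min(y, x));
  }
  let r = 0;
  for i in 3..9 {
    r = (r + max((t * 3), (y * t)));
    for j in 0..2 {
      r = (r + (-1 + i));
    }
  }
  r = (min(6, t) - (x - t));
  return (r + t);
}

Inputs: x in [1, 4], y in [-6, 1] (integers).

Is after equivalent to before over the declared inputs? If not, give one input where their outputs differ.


Equivalent. The edit looks behavioral (`8` became `7`), but over these ranges it never changes the outcome.
Every one of the 32 inputs gives matching results.
Spot check at x=1, y=-6 — before: t becomes 7; next (min(x, t) == min(t, t)) evaluates to false; next y becomes -91; next (max((t + -6), abs(t)) <= (1 + y)) evaluates to false; next y becomes 91; next r becomes 0; next at i=3:; next r becomes 637; next at j=0:; next r becomes 639; next at j=1:; next r becomes 641; next at i=4:; next r becomes 1278; next at j=0:; next r becomes 1281; next at j=1:; next r becomes 1284; next at i=5:; next r becomes 1921; next at j=0:; next r becomes 1925; next at j=1:; next r becomes 1929; next at i=6:; next r becomes 2566; next at j=0:; next r becomes 2571; next at j=1:; next r becomes 2576; next at i=7:; next r becomes 3213; next at j=0:; next r becomes 3219; next at j=1:; next r becomes 3225; next at i=8:; next r becomes 3862; next at j=0:; next r becomes 3869; next at j=1:; next r becomes 3876; next r becomes 12; next final value 19. after: t becomes 7; next (min(x, t) == min(t, t)) evaluates to false; next y becomes -91; next (!(max((t + -6), abs(t)) > (1 + y))) evaluates to false; next y becomes 91; next r becomes 0; next at i=3:; next r becomes 637; next at j=0:; next r becomes 639; next at j=1:; next r becomes 641; next at i=4:; next r becomes 1278; next at j=0:; next r becomes 1281; next at j=1:; next r becomes 1284; next at i=5:; next r becomes 1921; next at j=0:; next r becomes 1925; next at j=1:; next r becomes 1929; next at i=6:; next r becomes 2566; next at j=0:; next r becomes 2571; next at j=1:; next r becomes 2576; next at i=7:; next r becomes 3213; next at j=0:; next r becomes 3219; next at j=1:; next r becomes 3225; next at i=8:; next r becomes 3862; next at j=0:; next r becomes 3869; next at j=1:; next r becomes 3876; next r becomes 12; next final value 19. Both give 19.
verdict: equivalent


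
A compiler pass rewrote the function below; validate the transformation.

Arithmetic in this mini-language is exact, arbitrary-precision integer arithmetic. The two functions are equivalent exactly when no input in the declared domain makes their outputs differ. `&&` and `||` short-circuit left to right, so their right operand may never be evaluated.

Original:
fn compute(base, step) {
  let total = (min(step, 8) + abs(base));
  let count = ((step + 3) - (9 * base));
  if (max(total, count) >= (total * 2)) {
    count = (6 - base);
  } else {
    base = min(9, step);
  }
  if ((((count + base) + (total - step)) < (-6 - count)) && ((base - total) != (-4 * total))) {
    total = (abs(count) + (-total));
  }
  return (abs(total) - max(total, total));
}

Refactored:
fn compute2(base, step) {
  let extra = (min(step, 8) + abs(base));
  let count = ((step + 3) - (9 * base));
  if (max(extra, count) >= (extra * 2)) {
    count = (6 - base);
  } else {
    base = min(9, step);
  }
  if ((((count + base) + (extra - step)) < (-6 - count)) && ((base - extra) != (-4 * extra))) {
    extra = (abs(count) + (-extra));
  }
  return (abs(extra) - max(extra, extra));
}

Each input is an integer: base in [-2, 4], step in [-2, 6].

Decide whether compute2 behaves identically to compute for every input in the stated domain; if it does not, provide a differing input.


This is a faithful refactor — local variable names differ, but the computed results match everywhere.
Tracing base=4, step=-1: compute: total := 3 | count := -34 | (max(total, count) >= (total * 2)): false | base := -1 | ((((count + base) + (total - step)) < (-6 - count)) && ((base - total) != (-4 * total))): true | total := 31 | result 0 | compute2: extra := 3 | count := -34 | (max(extra, count) >= (extra * 2)): false | base := -1 | ((((count + base) + (extra - step)) < (-6 - count)) && ((base - extra) != (-4 * extra))): true | extra := 31 | result 0 — matching result 0.
Sweeping the whole domain (63 inputs) finds no disagreement.
verdict: equivalent


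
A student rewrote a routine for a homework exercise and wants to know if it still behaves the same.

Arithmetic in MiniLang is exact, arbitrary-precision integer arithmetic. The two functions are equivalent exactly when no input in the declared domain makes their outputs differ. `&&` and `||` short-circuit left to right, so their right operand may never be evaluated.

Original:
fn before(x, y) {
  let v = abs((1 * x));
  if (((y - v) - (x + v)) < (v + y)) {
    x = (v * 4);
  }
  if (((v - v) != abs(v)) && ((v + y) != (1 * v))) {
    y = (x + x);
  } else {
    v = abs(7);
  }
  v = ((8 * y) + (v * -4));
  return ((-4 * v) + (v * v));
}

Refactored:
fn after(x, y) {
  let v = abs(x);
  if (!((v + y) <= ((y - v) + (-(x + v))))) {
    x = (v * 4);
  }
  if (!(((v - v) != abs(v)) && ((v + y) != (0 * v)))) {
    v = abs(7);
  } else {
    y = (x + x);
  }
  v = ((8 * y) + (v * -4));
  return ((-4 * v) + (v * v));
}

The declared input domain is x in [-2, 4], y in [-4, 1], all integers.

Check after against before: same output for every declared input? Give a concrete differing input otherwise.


Try x=-2, y=-2.
before: v becomes 2; next (((y - v) - (x + v)) < (v + y)) evaluates to true; next x becomes 8; next (((v - v) != abs(v)) && ((v + y) != (1 * v))) evaluates to true; next y becomes 16; next v becomes 120; next final value 13920
after: v becomes 2; next (!((v + y) <= ((y - v) + (-(x + v))))) evaluates to true; next x becomes 8; next (!(((v - v) != abs(v)) && ((v + y) != (0 * v)))) evaluates to true; next v becomes 7; next v becomes -44; next final value 2112
13920 != 2112, so the rewrite changes behavior.
verdict: not equivalent; witness: x=-2, y=-2


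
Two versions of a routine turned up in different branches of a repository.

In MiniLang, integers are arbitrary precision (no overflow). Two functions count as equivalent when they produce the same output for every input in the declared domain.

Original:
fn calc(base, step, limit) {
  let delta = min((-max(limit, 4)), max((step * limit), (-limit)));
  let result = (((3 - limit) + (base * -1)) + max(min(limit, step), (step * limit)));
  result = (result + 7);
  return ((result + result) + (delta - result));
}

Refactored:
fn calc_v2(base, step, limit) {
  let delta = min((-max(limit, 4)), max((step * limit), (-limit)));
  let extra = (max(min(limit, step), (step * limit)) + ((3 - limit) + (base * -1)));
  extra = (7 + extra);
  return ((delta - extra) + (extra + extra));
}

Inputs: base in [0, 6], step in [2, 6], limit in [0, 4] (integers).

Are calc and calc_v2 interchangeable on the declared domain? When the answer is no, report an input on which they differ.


Reading the diff, among the changes: local variable names differ.
As a probe, take base=6, step=2, limit=1: calc runs delta becomes -4; next result becomes -2; next result becomes 5; next final value 1; calc_v2 runs delta becomes -4; next extra becomes -2; next extra becomes 5; next final value 1; both end at 1.
Sweeping the whole domain (175 inputs) finds no disagreement.
verdict: equivalent


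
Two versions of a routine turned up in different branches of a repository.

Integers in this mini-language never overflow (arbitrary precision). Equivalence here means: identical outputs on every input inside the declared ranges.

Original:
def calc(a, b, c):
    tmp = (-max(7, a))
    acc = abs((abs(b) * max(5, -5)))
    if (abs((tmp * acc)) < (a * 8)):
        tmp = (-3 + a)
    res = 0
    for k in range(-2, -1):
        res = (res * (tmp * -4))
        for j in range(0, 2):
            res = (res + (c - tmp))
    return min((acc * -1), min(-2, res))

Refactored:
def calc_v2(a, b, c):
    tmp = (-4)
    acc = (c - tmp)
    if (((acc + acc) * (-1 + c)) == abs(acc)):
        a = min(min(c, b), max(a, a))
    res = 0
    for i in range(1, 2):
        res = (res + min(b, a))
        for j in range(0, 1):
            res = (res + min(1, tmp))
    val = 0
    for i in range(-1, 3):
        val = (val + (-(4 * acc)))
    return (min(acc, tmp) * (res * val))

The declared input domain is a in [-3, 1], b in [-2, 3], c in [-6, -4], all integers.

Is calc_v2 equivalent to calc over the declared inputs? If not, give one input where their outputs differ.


On input a=-3, b=-2, c=-6, calc returns -10 while calc_v2 returns 896.
verdict: not equivalent; witness: a=-3, b=-2, c=-6


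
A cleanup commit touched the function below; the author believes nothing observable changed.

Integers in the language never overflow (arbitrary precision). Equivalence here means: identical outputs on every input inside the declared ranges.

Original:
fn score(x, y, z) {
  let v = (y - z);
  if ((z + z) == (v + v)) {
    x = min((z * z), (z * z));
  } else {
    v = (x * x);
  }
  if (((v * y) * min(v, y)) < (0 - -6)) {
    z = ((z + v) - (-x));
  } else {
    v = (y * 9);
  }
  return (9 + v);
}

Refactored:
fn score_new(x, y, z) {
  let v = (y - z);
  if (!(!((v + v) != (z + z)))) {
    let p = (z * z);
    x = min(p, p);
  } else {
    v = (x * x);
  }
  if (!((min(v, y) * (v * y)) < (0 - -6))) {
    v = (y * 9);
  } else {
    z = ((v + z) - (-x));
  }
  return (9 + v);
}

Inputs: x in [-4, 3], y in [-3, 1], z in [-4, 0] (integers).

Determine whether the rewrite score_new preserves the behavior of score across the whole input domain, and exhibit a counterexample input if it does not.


Not equivalent: x=-4, y=-3, z=-3 separates them (-18 vs 9).
score: v = 0; ((z + z) == (v + v)) -> false; v = 16; (((v * y) * min(v, y)) < (0 - -6)) -> false; v = -27; return -18
score_new: v = 0; (!(!((v + v) != (z + z)))) -> true; p = 9; x = 9; (!((min(v, y) * (v * y)) < (0 - -6))) -> false; z = 6; return 9
verdict: not equivalent; witness: x=-4, y=-3, z=-3


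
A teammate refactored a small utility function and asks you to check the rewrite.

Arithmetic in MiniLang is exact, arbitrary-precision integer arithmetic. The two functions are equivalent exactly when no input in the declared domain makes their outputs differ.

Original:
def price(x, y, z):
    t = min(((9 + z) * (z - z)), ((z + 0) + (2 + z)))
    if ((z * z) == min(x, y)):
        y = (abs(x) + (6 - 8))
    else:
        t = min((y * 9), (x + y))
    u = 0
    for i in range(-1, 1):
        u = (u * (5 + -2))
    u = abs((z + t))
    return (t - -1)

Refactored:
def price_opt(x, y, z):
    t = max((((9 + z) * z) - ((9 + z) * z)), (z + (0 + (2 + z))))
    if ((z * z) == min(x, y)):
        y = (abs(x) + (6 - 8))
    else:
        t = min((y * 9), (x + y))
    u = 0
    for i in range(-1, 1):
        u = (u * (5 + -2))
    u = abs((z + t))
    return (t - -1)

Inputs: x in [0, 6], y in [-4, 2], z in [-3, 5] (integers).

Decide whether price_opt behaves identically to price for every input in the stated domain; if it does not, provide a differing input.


Evaluate both at x=0, y=0, z=0.
price: t=0, then ((z * z) == min(x, y)) is true, then y=-2, then u=0, then (i=-1), then u=0, then (i=0), then u=0, then u=0, then returns 1
price_opt: t=2, then ((z * z) == min(x, y)) is true, then y=-2, then u=0, then (i=-1), then u=0, then (i=0), then u=0, then u=2, then returns 3
1 != 3, so the rewrite changes behavior.
verdict: not equivalent; witness: x=0, y=0, z=0


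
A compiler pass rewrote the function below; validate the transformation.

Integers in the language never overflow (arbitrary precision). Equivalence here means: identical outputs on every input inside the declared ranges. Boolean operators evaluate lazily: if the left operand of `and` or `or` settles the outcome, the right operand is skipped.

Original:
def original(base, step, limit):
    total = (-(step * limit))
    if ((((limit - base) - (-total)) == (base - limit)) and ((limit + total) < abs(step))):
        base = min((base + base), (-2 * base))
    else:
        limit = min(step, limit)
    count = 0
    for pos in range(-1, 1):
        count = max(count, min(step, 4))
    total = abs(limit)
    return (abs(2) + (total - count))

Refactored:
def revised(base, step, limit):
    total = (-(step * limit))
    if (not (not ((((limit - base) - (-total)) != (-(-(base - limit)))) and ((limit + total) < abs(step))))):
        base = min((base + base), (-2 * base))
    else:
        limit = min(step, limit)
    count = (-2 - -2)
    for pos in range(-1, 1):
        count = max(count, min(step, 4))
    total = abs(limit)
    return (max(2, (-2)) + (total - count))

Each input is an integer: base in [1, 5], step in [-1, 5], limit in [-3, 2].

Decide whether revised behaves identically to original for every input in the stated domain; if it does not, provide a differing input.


These are not equivalent — on base=1, step=-1, limit=0 the outputs split (3 vs 2).
original: total=0, then ((((limit - base) - (-total)) == (base - limit)) and ((limit + total) < abs(step))) is false, then limit=-1, then count=0, then (pos=-1), then count=0, then (pos=0), then count=0, then total=1, then returns 3
revised: total=0, then (not (not ((((limit - base) - (-total)) != (-(-(base - limit)))) and ((limit + total) < abs(step))))) is true, then base=-2, then count=0, then (pos=-1), then count=0, then (pos=0), then count=0, then total=0, then returns 2
verdict: not equivalent; witness: base=1, step=-1, limit=0


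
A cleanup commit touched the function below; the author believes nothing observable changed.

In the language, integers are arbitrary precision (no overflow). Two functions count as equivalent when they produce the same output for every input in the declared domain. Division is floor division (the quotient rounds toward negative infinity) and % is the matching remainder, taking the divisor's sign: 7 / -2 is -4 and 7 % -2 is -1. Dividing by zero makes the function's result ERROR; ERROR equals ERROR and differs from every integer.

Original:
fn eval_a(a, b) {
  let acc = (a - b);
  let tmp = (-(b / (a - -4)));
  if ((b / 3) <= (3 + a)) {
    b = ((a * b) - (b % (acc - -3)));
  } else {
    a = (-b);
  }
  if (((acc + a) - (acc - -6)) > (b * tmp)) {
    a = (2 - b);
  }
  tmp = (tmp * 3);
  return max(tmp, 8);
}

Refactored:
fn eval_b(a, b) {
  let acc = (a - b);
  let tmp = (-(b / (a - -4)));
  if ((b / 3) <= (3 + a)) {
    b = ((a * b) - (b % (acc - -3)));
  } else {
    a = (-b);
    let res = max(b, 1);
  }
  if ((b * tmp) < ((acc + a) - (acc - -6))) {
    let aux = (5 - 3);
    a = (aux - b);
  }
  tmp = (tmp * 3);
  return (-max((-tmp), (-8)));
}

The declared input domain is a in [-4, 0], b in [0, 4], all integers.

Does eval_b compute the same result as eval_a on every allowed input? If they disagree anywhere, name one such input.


Run the pair on a=-3, b=1.
eval_a: acc = -4; tmp = -1; ((b / 3) <= (3 + a)) -> true; b = -3; (((acc + a) - (acc - -6)) > (b * tmp)) -> false; tmp = -3; return 8
eval_b: acc = -4; tmp = -1; ((b / 3) <= (3 + a)) -> true; b = -3; ((b * tmp) < ((acc + a) - (acc - -6))) -> false; tmp = -3; return -3
8 against -3: the behavior changed.
verdict: not equivalent; witness: a=-3, b=1


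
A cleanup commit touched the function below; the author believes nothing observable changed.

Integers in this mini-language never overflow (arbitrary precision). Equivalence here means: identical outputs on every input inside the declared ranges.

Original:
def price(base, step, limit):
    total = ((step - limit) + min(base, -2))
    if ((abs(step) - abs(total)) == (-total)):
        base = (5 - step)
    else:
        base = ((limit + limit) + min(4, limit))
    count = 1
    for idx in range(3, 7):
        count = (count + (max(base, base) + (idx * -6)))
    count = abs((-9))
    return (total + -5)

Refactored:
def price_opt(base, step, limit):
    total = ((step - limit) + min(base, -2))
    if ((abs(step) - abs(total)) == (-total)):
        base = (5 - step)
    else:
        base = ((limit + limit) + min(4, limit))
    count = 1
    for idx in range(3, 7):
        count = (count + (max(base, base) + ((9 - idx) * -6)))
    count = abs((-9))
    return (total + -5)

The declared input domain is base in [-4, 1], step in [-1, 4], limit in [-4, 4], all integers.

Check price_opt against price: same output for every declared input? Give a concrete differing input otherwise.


The two are interchangeable: constant usage differs, plus arithmetic usage differs, and every declared input agrees.
As a probe, take base=-3, step=-1, limit=-4: price runs total=0, then ((abs(step) - abs(total)) == (-total)) is false, then base=-12, then count=1, then (idx=3), then count=-29, then (idx=4), then count=-65, then (idx=5), then count=-107, then (idx=6), then count=-155, then count=9, then returns -5; price_opt runs total=0, then ((abs(step) - abs(total)) == (-total)) is false, then base=-12, then count=1, then (idx=3), then count=-47, then (idx=4), then count=-89, then (idx=5), then count=-125, then (idx=6), then count=-155, then count=9, then returns -5; both end at -5.
Sweeping the whole domain (324 inputs) finds no disagreement.
verdict: equivalent


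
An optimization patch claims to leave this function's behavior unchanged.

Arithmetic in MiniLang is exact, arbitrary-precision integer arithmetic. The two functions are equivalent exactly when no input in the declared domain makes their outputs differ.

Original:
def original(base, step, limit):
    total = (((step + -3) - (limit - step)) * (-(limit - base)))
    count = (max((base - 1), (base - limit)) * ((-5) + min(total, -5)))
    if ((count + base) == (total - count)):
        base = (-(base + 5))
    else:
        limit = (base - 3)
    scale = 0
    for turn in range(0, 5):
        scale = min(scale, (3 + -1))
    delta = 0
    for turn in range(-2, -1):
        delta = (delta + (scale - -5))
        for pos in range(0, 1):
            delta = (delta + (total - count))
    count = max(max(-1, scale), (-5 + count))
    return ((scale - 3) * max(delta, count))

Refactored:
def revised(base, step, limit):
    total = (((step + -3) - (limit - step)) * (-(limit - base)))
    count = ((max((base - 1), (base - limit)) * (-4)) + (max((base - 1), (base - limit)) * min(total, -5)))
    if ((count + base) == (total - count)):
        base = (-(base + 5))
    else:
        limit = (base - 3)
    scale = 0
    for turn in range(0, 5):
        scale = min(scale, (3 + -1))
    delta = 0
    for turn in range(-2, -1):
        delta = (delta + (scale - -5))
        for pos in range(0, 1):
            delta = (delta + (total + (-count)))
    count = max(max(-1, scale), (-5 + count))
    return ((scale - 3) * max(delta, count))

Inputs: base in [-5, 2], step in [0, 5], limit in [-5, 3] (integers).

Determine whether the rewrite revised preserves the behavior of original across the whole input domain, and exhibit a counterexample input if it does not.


Not equivalent: base=-5, step=0, limit=-4 separates them (-15 vs -12).
original: total = -1; count = 10; ((count + base) == (total - count)) -> false; limit = -8; scale = 0; [turn=0]; scale = 0; [turn=1]; scale = 0; [turn=2]; scale = 0; [turn=3]; scale = 0; [turn=4]; scale = 0; delta = 0; [turn=-2]; delta = 5; [pos=0]; delta = -6; count = 5; return -15
revised: total = -1; count = 9; ((count + base) == (total - count)) -> false; limit = -8; scale = 0; [turn=0]; scale = 0; [turn=1]; scale = 0; [turn=2]; scale = 0; [turn=3]; scale = 0; [turn=4]; scale = 0; delta = 0; [turn=-2]; delta = 5; [pos=0]; delta = -5; count = 4; return -12
verdict: not equivalent; witness: base=-5, step=0, limit=-4


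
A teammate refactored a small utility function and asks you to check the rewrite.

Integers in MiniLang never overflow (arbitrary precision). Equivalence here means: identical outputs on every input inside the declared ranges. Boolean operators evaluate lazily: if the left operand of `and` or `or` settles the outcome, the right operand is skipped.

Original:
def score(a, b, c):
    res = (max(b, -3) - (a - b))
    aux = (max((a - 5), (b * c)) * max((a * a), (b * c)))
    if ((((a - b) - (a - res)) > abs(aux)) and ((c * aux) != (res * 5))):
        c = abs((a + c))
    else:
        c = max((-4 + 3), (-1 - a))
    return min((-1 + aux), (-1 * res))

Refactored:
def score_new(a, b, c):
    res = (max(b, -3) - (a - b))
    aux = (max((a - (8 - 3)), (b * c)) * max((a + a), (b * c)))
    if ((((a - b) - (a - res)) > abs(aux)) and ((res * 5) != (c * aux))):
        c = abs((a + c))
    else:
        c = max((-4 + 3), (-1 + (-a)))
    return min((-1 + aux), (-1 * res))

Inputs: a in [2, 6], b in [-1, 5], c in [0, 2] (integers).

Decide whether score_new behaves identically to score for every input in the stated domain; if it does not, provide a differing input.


Evaluate both at a=3, b=-1, c=1.
score: res becomes -5; next aux becomes -9; next ((((a - b) - (a - res)) > abs(aux)) and ((c * aux) != (res * 5))) evaluates to false; next c becomes -1; next final value -10
score_new: res becomes -5; next aux becomes -6; next ((((a - b) - (a - res)) > abs(aux)) and ((res * 5) != (c * aux))) evaluates to false; next c becomes -1; next final value -7
-10 against -7: the behavior changed.
verdict: not equivalent; witness: a=3, b=-1, c=1


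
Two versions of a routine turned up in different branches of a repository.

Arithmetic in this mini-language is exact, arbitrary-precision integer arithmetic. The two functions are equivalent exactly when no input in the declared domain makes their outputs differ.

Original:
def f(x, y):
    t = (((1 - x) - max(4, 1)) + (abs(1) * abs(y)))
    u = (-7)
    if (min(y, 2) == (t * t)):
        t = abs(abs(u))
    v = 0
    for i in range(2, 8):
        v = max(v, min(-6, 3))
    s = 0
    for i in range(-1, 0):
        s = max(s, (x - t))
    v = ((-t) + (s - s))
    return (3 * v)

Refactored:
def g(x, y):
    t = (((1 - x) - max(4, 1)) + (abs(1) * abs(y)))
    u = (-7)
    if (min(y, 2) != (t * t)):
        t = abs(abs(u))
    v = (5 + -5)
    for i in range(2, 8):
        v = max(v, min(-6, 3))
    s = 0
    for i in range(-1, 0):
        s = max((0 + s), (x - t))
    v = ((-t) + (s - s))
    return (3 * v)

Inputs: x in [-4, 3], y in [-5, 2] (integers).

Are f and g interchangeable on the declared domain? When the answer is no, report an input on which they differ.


At x=-4, y=-5: f gives -18, g gives -21.
verdict: not equivalent; witness: x=-4, y=-5


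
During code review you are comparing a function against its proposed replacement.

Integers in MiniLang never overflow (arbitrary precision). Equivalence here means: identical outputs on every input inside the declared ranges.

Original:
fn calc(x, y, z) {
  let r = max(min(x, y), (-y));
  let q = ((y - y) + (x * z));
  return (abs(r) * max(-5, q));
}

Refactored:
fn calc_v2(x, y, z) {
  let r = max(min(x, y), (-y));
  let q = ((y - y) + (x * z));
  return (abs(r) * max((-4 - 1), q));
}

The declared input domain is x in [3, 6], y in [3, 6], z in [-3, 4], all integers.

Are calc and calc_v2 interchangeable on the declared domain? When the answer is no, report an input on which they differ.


Behavior is preserved: although arithmetic usage differs; and constant usage differs, the outputs never diverge.
Tracing x=6, y=5, z=0: calc: r = 5; q = 0; return 0 | calc_v2: r = 5; q = 0; return 0 — matching result 0.
Checked all 128 inputs in the declared domain: the outputs agree on every one.
verdict: equivalent


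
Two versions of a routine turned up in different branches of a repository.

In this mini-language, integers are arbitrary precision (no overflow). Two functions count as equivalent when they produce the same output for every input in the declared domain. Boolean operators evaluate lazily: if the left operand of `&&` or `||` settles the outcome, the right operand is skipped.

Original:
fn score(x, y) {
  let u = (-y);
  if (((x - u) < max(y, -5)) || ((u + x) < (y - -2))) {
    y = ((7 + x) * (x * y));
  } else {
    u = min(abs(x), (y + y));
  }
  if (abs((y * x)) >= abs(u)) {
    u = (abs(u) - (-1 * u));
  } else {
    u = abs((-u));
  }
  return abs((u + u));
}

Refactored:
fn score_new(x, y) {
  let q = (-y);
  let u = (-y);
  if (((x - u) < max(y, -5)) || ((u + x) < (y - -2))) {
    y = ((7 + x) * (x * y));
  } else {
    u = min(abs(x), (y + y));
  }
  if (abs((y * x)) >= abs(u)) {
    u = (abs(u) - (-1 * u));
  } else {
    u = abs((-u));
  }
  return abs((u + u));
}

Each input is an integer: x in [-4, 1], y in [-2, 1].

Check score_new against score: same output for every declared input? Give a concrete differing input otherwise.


Reading the diff, among the changes: local variable names differ; also statement counts differ.
As a probe, take x=-3, y=0: score runs u = 0; (((x - u) < max(y, -5)) || ((u + x) < (y - -2))) -> true; y = 0; (abs((y * x)) >= abs(u)) -> true; u = 0; return 0; score_new runs q = 0; u = 0; (((x - u) < max(y, -5)) || ((u + x) < (y - -2))) -> true; y = 0; (abs((y * x)) >= abs(u)) -> true; u = 0; return 0; both end at 0.
Sweeping the whole domain (24 inputs) finds no disagreement.
verdict: equivalent


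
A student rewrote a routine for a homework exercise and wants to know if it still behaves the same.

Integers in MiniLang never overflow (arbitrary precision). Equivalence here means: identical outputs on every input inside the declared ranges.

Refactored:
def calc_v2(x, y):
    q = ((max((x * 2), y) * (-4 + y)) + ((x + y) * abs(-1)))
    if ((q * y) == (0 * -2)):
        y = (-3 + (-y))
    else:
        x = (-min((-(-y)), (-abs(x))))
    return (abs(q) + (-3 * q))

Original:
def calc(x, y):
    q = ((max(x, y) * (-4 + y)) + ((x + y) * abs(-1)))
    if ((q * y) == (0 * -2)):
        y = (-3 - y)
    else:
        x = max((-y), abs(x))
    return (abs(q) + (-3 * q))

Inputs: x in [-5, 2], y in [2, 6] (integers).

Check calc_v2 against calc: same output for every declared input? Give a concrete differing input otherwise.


These are not equivalent — on x=2, y=2 the outputs split (0 vs 16).
calc: q := 0 | ((q * y) == (0 * -2)): true | y := -5 | result 0
calc_v2: q := -4 | ((q * y) == (0 * -2)): false | x := 2 | result 16
verdict: not equivalent; witness: x=2, y=2


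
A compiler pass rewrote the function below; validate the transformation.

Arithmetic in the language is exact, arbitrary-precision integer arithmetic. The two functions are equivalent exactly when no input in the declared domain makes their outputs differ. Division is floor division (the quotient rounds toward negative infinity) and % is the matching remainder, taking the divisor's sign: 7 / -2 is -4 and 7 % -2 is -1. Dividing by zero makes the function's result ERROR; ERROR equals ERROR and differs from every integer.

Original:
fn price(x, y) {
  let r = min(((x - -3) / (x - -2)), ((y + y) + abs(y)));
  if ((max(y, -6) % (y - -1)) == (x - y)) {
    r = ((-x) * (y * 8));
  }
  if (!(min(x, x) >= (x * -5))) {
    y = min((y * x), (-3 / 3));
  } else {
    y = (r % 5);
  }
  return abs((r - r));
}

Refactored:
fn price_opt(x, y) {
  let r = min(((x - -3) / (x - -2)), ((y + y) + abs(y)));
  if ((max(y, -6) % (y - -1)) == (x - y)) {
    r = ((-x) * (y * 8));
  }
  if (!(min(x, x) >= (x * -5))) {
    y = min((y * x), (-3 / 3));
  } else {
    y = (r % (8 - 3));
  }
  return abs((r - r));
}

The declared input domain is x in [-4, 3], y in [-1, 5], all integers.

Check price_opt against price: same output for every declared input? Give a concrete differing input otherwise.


Differences: constant usage differs; also arithmetic usage differs — yet all 56 inputs agree.
verdict: equivalent


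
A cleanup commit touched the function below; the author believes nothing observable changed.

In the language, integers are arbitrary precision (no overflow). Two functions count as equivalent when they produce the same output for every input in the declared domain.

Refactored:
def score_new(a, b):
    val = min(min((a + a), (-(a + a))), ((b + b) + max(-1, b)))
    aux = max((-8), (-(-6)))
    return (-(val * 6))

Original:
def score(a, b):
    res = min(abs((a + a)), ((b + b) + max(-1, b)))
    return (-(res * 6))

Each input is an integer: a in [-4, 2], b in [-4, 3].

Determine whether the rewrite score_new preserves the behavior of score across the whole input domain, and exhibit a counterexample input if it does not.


There is a counterexample at a=-4, b=-3: 42 on one side, 48 on the other.
score: res := -7 | result 42
score_new: val := -8 | aux := 6 | result 48
verdict: not equivalent; witness: a=-4, b=-3


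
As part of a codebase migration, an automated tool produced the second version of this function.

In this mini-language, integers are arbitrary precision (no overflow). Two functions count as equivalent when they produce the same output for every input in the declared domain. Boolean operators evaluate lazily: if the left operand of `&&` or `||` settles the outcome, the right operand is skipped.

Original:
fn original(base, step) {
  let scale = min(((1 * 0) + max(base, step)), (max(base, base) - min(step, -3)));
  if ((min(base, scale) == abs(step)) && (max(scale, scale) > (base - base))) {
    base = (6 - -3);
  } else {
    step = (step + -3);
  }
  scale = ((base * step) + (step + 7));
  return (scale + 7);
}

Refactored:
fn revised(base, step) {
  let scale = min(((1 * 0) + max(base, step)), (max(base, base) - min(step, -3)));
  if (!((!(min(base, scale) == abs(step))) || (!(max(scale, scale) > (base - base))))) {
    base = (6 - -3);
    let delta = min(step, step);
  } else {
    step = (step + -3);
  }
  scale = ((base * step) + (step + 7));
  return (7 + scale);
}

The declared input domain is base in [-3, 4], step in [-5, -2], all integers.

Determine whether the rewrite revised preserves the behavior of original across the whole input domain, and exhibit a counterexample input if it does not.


Comparing the listings, the differences include: statement counts differ, boolean connective usage differs, local variable names differ, min/max/abs usage differs.
Spot check at base=2, step=-2 — original: scale=2, then ((min(base, scale) == abs(step)) && (max(scale, scale) > (base - base))) is true, then base=9, then scale=-13, then returns -6. revised: scale=2, then (!((!(min(base, scale) == abs(step))) || (!(max(scale, scale) > (base - base))))) is true, then base=9, then delta=-2, then scale=-13, then returns -6. Both give -6.
Sweeping the whole domain (32 inputs) finds no disagreement.
verdict: equivalent


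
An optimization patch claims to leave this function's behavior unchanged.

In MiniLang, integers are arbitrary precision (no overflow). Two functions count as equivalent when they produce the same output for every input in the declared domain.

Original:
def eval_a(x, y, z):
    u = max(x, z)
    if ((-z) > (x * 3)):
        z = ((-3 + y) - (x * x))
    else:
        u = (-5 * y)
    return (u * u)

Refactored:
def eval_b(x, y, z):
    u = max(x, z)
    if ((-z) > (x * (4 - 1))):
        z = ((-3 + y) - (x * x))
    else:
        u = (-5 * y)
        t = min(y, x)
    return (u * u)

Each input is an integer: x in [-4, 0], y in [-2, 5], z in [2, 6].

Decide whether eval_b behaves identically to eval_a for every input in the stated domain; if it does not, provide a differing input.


This is a faithful refactor — min/max/abs usage differs; and local variable names differ; and statement counts differ; and arithmetic usage differs; and constant usage differs, but the computed results match everywhere.
Tracing x=-3, y=5, z=5: eval_a: u = 5; ((-z) > (x * 3)) -> true; z = -7; return 25 | eval_b: u = 5; ((-z) > (x * (4 - 1))) -> true; z = -7; return 25 — matching result 25.
An exhaustive pass over the 200 declared inputs shows identical outputs.
verdict: equivalent


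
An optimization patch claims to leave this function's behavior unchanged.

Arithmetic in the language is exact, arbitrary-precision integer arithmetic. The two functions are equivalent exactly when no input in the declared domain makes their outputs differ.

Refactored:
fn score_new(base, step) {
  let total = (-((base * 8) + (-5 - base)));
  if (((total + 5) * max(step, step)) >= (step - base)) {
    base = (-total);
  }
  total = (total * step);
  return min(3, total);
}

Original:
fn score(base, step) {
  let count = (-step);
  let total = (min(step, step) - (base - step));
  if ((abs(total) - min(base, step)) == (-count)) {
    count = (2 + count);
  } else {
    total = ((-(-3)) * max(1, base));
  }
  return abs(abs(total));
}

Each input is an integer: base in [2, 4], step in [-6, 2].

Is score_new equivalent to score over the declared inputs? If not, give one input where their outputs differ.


Consider the input base=2, step=-6.
score: count=6, then total=-14, then ((abs(total) - min(base, step)) == (-count)) is false, then total=6, then returns 6
score_new: total=-9, then (((total + 5) * max(step, step)) >= (step - base)) is true, then base=9, then total=54, then returns 3
6 against 3: the behavior changed.
verdict: not equivalent; witness: base=2, step=-6


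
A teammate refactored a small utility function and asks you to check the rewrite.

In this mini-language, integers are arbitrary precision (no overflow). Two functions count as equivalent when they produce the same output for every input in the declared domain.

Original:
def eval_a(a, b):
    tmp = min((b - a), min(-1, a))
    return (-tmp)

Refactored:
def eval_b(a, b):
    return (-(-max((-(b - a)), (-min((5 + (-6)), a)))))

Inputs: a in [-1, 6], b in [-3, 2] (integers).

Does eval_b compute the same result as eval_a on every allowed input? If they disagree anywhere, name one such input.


This is a faithful refactor — constant usage differs; also statement counts differ; also local variable names differ; also arithmetic usage differs; also min/max/abs usage differs, but the computed results match everywhere.
Spot check at a=2, b=2 — eval_a: tmp := -1 | result 1. eval_b: result 1. Both give 1.
Every one of the 48 inputs gives matching results.
verdict: equivalent
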